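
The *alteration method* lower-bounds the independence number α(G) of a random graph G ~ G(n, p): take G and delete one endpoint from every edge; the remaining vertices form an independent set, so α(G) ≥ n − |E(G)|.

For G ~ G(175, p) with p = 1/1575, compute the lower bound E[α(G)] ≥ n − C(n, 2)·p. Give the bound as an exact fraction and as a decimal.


E[|E(G)|] = C(175, 2)·p = 15225 · (1/1575) = 29/3.
E[α(G)] ≥ n − E[|E(G)|] = 175 − 29/3 = 496/3.
Numerically: ≈ 165.333333.
(This is only a lower bound; the true E[α(G)] may be larger.)

E[α(G)] ≥ 496/3 ≈ 165.333333.


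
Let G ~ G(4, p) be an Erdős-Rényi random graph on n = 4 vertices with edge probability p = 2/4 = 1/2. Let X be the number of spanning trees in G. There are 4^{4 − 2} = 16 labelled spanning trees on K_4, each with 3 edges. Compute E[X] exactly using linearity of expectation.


K_4 has 4^{4 − 2} = 16 labelled spanning trees.
For each such spanning tree H, let X_H = 1 if all 3 edges of H are present in G. Then P[X_H = 1] = p^{3} = (1/2)^{3} = 1/8.
Summing the indicators: E[X] = Σ_H E[X_H] = 16 · p^{3} = 16 · 1/8 = 2.
Numerically: E[X] ≈ 2.

E[X] = 16 · (1/2)^{3} = 2 ≈ 2.


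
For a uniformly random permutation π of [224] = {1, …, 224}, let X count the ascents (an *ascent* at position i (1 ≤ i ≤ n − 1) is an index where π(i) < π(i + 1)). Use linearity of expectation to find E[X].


Write X = Σ X_I over i = 1, …, 223, with X_I the indicator of one ascent.
There are 223 indicators.
For each fixed i, the pair (π(i), π(i+1)) is a uniformly random ordered pair of distinct values from {1, …, 224}; by symmetry P[π(i) < π(i+1)] = 1/2.
By linearity: E[X] = 223 · (1/2) = (224 − 1) · (1/2) = 223/2 ≈ 111.5000.

E[X] = 223/2 = 111.5000.


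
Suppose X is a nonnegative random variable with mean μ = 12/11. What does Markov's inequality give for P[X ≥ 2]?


μ = E[X] = 12/11, a = 2.
Markov: P[X ≥ 2] ≤ μ/a = (12/11)/2 = 6/11.
Numerically: ≈ 0.5455.
(Since a = 2 > μ = 1.0909, the bound 6/11 is < 1 and informative.)

P[X ≥ 2] ≤ 6/11 ≈ 0.5455.


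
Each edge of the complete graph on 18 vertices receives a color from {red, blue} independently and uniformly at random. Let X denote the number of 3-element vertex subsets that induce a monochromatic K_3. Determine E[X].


Let X = Σ_S X_S over the C(18, 3) = 816 subsets S of size 3, where X_S = 1 if the K_3 on S is monochromatic.
For a fixed S, the K_3 on S has C(3, 2) = 3 edges. P[all 3 edges red] = (1/2)^3, and likewise for blue, so P[monochromatic] = 2·(1/2)^3 = 2^{1 − 3} = 1/4.
By linearity of expectation: E[X] = C(18, 3) · 2^{1 − 3} = 816 · 1/4 = 204.
Numerically: E[X] ≈ 204.0000.

E[X] = C(18,3)·2^(1−C(3,2)) = 204 ≈ 204.0000.


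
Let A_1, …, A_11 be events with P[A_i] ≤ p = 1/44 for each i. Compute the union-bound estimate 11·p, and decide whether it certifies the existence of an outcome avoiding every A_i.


Union bound: P[∪_{i=1}^{11} A_i] ≤ Σ_i P[A_i] ≤ 11·p = 11·(1/44) = 1/4.
Numerically: 1/4 ≈ 0.25000.
Is 1/4 < 1? YES.
Since P[∪ A_i] ≤ 1/4 < 1, the complement has P[∩ A_i^c] ≥ 1 − 1/4 = 3/4 > 0, so some outcome avoids every A_i.

11·p = 1/4 ≈ 0.25000; existence CERTIFIED by the union bound.


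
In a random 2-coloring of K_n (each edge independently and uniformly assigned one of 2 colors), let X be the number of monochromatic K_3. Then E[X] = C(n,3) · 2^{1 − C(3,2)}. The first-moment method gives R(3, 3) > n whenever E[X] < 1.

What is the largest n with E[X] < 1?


We need C(n, 3) · 2^{1 − 3} < 1, i.e. C(n, 3) < 2^{3 − 1} = 4.
Check values of n near the boundary:
  n = 3: C(3, 3) = 1; 1 < 4? YES
  n = 4: C(4, 3) = 4; 4 < 4? NO
  n = 5: C(5, 3) = 10; 10 < 4? NO
The largest n with C(n, 3) < 4 is n = 3 (where E[X] = 1/4 ≈ 0.25000). Hence R(3, 3) > 3, i.e. R(3, 3) ≥ 4.

Largest n = 3; hence R(3, 3) > 3.


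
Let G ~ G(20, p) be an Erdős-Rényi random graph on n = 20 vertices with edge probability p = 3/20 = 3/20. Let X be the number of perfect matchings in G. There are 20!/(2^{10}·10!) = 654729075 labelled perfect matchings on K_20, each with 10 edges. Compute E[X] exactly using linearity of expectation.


K_20 has 20!/(2^{10}·10!) = 654729075 labelled perfect matchings.
For each such perfect matching H, let X_H = 1 if all 10 edges of H are present in G. Then P[X_H = 1] = p^{10} = (3/20)^{10} = 59049/10240000000000.
By linearity: E[X] = Σ_H E[X_H] = 654729075 · p^{10} = 654729075 · 59049/10240000000000 = 1546443885987/409600000000.
Numerically: E[X] ≈ 3.775.

E[X] = 654729075 · (3/20)^{10} = 1546443885987/409600000000 ≈ 3.775.


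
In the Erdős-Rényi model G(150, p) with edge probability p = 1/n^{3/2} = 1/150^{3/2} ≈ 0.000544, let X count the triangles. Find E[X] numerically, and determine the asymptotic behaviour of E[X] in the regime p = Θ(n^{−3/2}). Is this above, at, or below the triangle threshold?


Number of potential triangles: C(150, 3) = 551300.
Each occurs with probability p³ ≈ (0.000544)³ ≈ 1.61283e-10.
By linearity: E[X] = C(150, 3)·p³ ≈ 551300 · 1.61283e-10 ≈ 0.000.
Since α = 3/2 > 1, p = c/n^{3/2} = o(1/n) is below the triangle threshold p ~ 1/n. Asymptotically E[X] ~ (c³/6)·n^{3(1−α)} = (1³/6)·n^{-1.5} → 0, so by Markov's inequality G has no triangles w.h.p.

E[X] ≈ 0.000; in regime p = Θ(1/n^{3/2}) E[X] tends to 0 (below the triangle threshold p ~ 1/n).


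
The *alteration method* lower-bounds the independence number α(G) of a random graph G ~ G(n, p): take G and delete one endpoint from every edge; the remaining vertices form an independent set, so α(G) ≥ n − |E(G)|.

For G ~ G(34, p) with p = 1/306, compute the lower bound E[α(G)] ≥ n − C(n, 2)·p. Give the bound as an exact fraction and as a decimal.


E[|E(G)|] = C(34, 2)·p = 561 · (1/306) = 11/6.
E[α(G)] ≥ n − E[|E(G)|] = 34 − 11/6 = 193/6.
Numerically: ≈ 32.167.
(This is only a lower bound; the true E[α(G)] may be larger.)

E[α(G)] ≥ 193/6 ≈ 32.167.


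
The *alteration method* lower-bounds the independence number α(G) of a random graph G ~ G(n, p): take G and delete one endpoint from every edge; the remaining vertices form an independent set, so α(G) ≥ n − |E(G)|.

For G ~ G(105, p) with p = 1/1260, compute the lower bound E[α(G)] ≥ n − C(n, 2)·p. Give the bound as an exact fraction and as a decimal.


E[|E(G)|] = C(105, 2)·p = 5460 · (1/1260) = 13/3.
E[α(G)] ≥ n − E[|E(G)|] = 105 − 13/3 = 302/3.
Numerically: ≈ 100.6667.
(This is only a lower bound; the true E[α(G)] may be larger.)

E[α(G)] ≥ 302/3 ≈ 100.6667.


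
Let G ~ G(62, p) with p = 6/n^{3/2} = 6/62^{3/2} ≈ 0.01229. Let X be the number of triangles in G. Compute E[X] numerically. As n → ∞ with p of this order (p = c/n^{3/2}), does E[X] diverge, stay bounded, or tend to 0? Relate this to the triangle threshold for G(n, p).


Number of potential triangles: C(62, 3) = 37820.
Each occurs with probability p³ ≈ (0.01229)³ ≈ 1.8564837e-06.
By linearity: E[X] = C(62, 3)·p³ ≈ 37820 · 1.8564837e-06 ≈ 0.07021.
Since α = 3/2 > 1, p = c/n^{3/2} = o(1/n) is below the triangle threshold p ~ 1/n. Asymptotically E[X] ~ (c³/6)·n^{3(1−α)} = (6³/6)·n^{-1.5} → 0, so by Markov's inequality G has no triangles w.h.p.

E[X] ≈ 0.07021; in regime p = Θ(1/n^{3/2}) E[X] tends to 0 (below the triangle threshold p ~ 1/n).


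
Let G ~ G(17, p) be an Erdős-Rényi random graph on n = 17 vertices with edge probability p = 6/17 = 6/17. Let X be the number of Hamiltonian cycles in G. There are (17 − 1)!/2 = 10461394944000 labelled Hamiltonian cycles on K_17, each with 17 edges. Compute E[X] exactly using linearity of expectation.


K_17 has (17 − 1)!/2 = 10461394944000 labelled Hamiltonian cycles.
For each such Hamiltonian cycle H, let X_H = 1 if all 17 edges of H are present in G. Then P[X_H = 1] = p^{17} = (6/17)^{17} = 16926659444736/827240261886336764177.
By linearity: E[X] = Σ_H E[X_H] = 10461394944000 · p^{17} = 10461394944000 · 16926659444736/827240261886336764177 = 177076469533971037814784000/827240261886336764177.
Numerically: E[X] ≈ 2.14e+05.

E[X] = 10461394944000 · (6/17)^{17} = 177076469533971037814784000/827240261886336764177 ≈ 2.14e+05.


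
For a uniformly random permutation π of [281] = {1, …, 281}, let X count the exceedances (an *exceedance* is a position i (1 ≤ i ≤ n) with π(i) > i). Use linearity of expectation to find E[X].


Write X = Σ_{i=1}^{281} X_i, where X_i = 1_{π(i) > i}.
For each fixed i, π(i) is uniform over {1, …, 281} (marginal of a uniform permutation), so P[π(i) > i] = (n − i)/n. Summing: Σ_{i=1}^{281} (n − i)/n = (0 + 1 + … + 280)/281 = 281(281 − 1)/(2·281) = (281 − 1)/2.
Hence E[X] = Σ_{i=1}^{281} (281 − i)/281 = 140 ≈ 140.00000.

E[X] = 140 = 140.00000.


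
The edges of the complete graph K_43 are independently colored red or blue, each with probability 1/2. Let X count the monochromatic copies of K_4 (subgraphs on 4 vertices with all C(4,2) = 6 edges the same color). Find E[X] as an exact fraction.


Let X = Σ_S X_S over the C(43, 4) = 123410 subsets S of size 4, where X_S = 1 if the K_4 on S is monochromatic.
For a fixed S, the K_4 on S has C(4, 2) = 6 edges. P[all 6 edges red] = (1/2)^6, and likewise for blue, so P[monochromatic] = 2·(1/2)^6 = 2^{1 − 6} = 1/32.
By linearity: E[X] = C(43, 4) · 2^{1 − 6} = 123410 · 1/32 = 61705/16.
Numerically: E[X] ≈ 3856.562.

E[X] = C(43,4)·2^(1−C(4,2)) = 61705/16 ≈ 3856.562.


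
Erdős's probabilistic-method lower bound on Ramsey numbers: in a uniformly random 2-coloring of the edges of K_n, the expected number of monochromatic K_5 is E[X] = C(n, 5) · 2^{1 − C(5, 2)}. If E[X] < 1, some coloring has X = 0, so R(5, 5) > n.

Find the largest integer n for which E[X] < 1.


We need C(n, 5) · 2^{1 − 10} < 1, i.e. C(n, 5) < 2^{10 − 1} = 512.
Check values of n near the boundary:
  n = 6: C(6, 5) = 6; 6 < 512? YES
  n = 7: C(7, 5) = 21; 21 < 512? YES
  n = 8: C(8, 5) = 56; 56 < 512? YES
  n = 9: C(9, 5) = 126; 126 < 512? YES
  n = 10: C(10, 5) = 252; 252 < 512? YES
  n = 11: C(11, 5) = 462; 462 < 512? YES
  n = 12: C(12, 5) = 792; 792 < 512? NO
  n = 13: C(13, 5) = 1287; 1287 < 512? NO
The largest n with C(n, 5) < 512 is n = 11 (where E[X] = 231/256 ≈ 0.9023). Hence R(5, 5) > 11, i.e. R(5, 5) ≥ 12.

Largest n = 11; hence R(5, 5) > 11.


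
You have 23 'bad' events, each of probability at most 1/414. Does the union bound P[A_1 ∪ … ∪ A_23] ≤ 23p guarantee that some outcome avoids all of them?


Union bound: P[∪_{i=1}^{23} A_i] ≤ Σ_i P[A_i] ≤ 23·p = 23·(1/414) = 1/18.
Numerically: 1/18 ≈ 0.05556.
Is 1/18 < 1? YES.
Since P[∪ A_i] ≤ 1/18 < 1, the complement has P[∩ A_i^c] ≥ 1 − 1/18 = 17/18 > 0, so some outcome avoids every A_i.

23·p = 1/18 ≈ 0.05556; existence CERTIFIED by the union bound.


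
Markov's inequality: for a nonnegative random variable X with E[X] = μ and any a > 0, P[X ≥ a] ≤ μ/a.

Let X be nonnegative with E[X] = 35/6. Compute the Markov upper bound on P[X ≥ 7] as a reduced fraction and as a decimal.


μ = E[X] = 35/6, a = 7.
Markov: P[X ≥ 7] ≤ μ/a = (35/6)/7 = 5/6.
Numerically: ≈ 0.8333.
(Since a = 7 > μ = 5.8333, the bound 5/6 is < 1 and informative.)

P[X ≥ 7] ≤ 5/6 ≈ 0.8333.


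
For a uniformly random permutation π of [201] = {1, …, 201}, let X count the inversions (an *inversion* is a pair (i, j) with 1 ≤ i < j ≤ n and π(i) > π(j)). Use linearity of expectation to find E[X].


Write X = Σ X_I over the C(201, 2) = 20100 pairs i < j, with X_I the indicator of one inversion.
There are 20100 indicators.
For each fixed pair i < j, the values π(i) and π(j) are two distinct elements of {1, …, 201} in uniformly random order; by symmetry P[π(i) > π(j)] = 1/2.
By linearity: E[X] = 20100 · (1/2) = C(201, 2) · (1/2) = 20100/2 = 10050 ≈ 10050.0000.

E[X] = 10050 = 10050.0000.


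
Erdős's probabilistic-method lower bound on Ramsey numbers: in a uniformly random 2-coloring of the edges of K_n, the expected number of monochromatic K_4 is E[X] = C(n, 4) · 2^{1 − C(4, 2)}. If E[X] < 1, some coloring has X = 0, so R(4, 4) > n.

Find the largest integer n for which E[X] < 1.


We need C(n, 4) · 2^{1 − 6} < 1, i.e. C(n, 4) < 2^{6 − 1} = 32.
Check values of n near the boundary:
  n = 4: C(4, 4) = 1; 1 < 32? YES
  n = 5: C(5, 4) = 5; 5 < 32? YES
  n = 6: C(6, 4) = 15; 15 < 32? YES
  n = 7: C(7, 4) = 35; 35 < 32? NO
  n = 8: C(8, 4) = 70; 70 < 32? NO
The largest n with C(n, 4) < 32 is n = 6 (where E[X] = 15/32 ≈ 0.469). Hence R(4, 4) > 6, i.e. R(4, 4) ≥ 7.

Largest n = 6; hence R(4, 4) > 6.


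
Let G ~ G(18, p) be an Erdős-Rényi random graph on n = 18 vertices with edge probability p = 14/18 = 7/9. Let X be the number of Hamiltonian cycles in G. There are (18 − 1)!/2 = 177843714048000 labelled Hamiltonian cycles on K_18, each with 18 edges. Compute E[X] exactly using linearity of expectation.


K_18 has (18 − 1)!/2 = 177843714048000 labelled Hamiltonian cycles.
For each such Hamiltonian cycle H, let X_H = 1 if all 18 edges of H are present in G. Then P[X_H = 1] = p^{18} = (7/9)^{18} = 1628413597910449/150094635296999121.
Summing the indicators: E[X] = Σ_H E[X_H] = 177843714048000 · p^{18} = 177843714048000 · 1628413597910449/150094635296999121 = 397260798708725298034688000/205891132094649.
Numerically: E[X] ≈ 1.9295e+12.

E[X] = 177843714048000 · (7/9)^{18} = 397260798708725298034688000/205891132094649 ≈ 1.9295e+12.


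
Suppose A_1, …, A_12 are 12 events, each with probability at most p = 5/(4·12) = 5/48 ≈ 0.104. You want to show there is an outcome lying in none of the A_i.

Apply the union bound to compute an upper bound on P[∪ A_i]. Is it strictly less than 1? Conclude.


Union bound: P[∪_{i=1}^{12} A_i] ≤ Σ_i P[A_i] ≤ 12·p = 12·(5/48) = 5/4.
Numerically: 5/4 ≈ 1.250.
Is 5/4 < 1? NO.
Since the bound 5/4 is ≥ 1, the union bound is uninformative here; it does NOT by itself certify existence.

12·p = 5/4 ≈ 1.250; existence NOT certified by the union bound.


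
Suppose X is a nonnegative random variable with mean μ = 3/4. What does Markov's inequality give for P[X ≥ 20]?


μ = E[X] = 3/4, a = 20.
Markov: P[X ≥ 20] ≤ μ/a = (3/4)/20 = 3/80.
Numerically: ≈ 0.0375.
(Since a = 20 > μ = 0.7500, the bound 3/80 is < 1 and informative.)

P[X ≥ 20] ≤ 3/80 ≈ 0.0375.


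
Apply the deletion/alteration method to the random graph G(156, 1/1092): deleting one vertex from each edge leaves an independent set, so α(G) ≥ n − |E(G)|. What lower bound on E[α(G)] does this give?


E[|E(G)|] = C(156, 2)·p = 12090 · (1/1092) = 155/14.
E[α(G)] ≥ n − E[|E(G)|] = 156 − 155/14 = 2029/14.
Numerically: ≈ 144.928571.
(This is only a lower bound; the true E[α(G)] may be larger.)

E[α(G)] ≥ 2029/14 ≈ 144.928571.


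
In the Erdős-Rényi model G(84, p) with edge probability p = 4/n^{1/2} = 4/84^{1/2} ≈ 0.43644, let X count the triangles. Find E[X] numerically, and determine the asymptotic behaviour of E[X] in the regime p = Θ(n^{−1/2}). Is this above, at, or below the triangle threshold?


Number of potential triangles: C(84, 3) = 95284.
Each occurs with probability p³ ≈ (0.43644)³ ≈ 8.3130625e-02.
By linearity: E[X] = C(84, 3)·p³ ≈ 95284 · 8.3130625e-02 ≈ 7921.01846.
Since α = 1/2 < 1, p = c/n^{1/2} ≫ 1/n is above the triangle threshold p ~ 1/n. Asymptotically E[X] ~ (c³/6)·n^{3(1−α)} = (4³/6)·n^{1.5} → ∞; triangles are abundant w.h.p.

E[X] ≈ 7921.01846; in regime p = Θ(1/n^{1/2}) E[X] diverges (above the triangle threshold p ~ 1/n).


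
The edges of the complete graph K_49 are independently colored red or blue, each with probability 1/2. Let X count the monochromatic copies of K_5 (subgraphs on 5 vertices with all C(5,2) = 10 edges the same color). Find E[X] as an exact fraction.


Let X = Σ_S X_S over the C(49, 5) = 1906884 subsets S of size 5, where X_S = 1 if the K_5 on S is monochromatic.
For a fixed S, the K_5 on S has C(5, 2) = 10 edges. P[all 10 edges red] = (1/2)^10, and likewise for blue, so P[monochromatic] = 2·(1/2)^10 = 2^{1 − 10} = 1/512.
Summing: E[X] = C(49, 5) · 2^{1 − 10} = 1906884 · 1/512 = 476721/128.
Numerically: E[X] ≈ 3724.382812.

E[X] = C(49,5)·2^(1−C(5,2)) = 476721/128 ≈ 3724.382812.


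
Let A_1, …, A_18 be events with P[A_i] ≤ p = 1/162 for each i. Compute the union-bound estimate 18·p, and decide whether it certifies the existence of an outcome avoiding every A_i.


Union bound: P[∪_{i=1}^{18} A_i] ≤ Σ_i P[A_i] ≤ 18·p = 18·(1/162) = 1/9.
Numerically: 1/9 ≈ 0.111111.
Is 1/9 < 1? YES.
Since P[∪ A_i] ≤ 1/9 < 1, the complement has P[∩ A_i^c] ≥ 1 − 1/9 = 8/9 > 0, so some outcome avoids every A_i.

18·p = 1/9 ≈ 0.111111; existence CERTIFIED by the union bound.


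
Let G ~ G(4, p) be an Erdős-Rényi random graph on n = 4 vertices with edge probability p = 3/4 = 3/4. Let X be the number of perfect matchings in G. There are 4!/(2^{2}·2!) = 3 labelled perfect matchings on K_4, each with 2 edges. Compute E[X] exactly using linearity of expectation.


K_4 has 4!/(2^{2}·2!) = 3 labelled perfect matchings.
For each such perfect matching H, let X_H = 1 if all 2 edges of H are present in G. Then P[X_H = 1] = p^{2} = (3/4)^{2} = 9/16.
By linearity of expectation: E[X] = Σ_H E[X_H] = 3 · p^{2} = 3 · 9/16 = 27/16.
Numerically: E[X] ≈ 1.69.

E[X] = 3 · (3/4)^{2} = 27/16 ≈ 1.69.


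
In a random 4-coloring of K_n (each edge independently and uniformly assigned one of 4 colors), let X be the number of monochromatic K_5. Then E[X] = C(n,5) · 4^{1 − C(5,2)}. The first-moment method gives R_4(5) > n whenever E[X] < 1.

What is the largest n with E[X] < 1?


We need C(n, 5) · 4^{1 − 10} < 1, i.e. C(n, 5) < 4^{10 − 1} = 262144.
Check values of n near the boundary:
  n = 31: C(31, 5) = 169911; 169911 < 262144? YES
  n = 32: C(32, 5) = 201376; 201376 < 262144? YES
  n = 33: C(33, 5) = 237336; 237336 < 262144? YES
  n = 34: C(34, 5) = 278256; 278256 < 262144? NO
The largest n with C(n, 5) < 262144 is n = 33 (where E[X] = 29667/32768 ≈ 0.905). Hence R_4(5) > 33, i.e. R_4(5) ≥ 34.

Largest n = 33; hence R_4(5) > 33.


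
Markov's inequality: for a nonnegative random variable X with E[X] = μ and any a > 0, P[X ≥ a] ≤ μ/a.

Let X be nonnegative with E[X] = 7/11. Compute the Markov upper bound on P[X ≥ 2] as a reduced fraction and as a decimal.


μ = E[X] = 7/11, a = 2.
Markov: P[X ≥ 2] ≤ μ/a = (7/11)/2 = 7/22.
Numerically: ≈ 0.31818.
(Since a = 2 > μ = 0.63636, the bound 7/22 is < 1 and informative.)

P[X ≥ 2] ≤ 7/22 ≈ 0.31818.


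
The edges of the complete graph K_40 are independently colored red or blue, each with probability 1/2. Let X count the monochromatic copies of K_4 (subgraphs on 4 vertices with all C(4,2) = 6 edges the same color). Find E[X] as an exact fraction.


Let X = Σ_S X_S over the C(40, 4) = 91390 subsets S of size 4, where X_S = 1 if the K_4 on S is monochromatic.
For a fixed S, the K_4 on S has C(4, 2) = 6 edges. P[all 6 edges red] = (1/2)^6, and likewise for blue, so P[monochromatic] = 2·(1/2)^6 = 2^{1 − 6} = 1/32.
Summing: E[X] = C(40, 4) · 2^{1 − 6} = 91390 · 1/32 = 45695/16.
Numerically: E[X] ≈ 2855.937500.

E[X] = C(40,4)·2^(1−C(4,2)) = 45695/16 ≈ 2855.937500.


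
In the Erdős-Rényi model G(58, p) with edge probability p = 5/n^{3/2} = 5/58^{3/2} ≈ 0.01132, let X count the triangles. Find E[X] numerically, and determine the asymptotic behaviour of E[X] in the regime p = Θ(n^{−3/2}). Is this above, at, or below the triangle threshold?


Number of potential triangles: C(58, 3) = 30856.
Each occurs with probability p³ ≈ (0.01132)³ ≈ 1.4503875e-06.
By linearity: E[X] = C(58, 3)·p³ ≈ 30856 · 1.4503875e-06 ≈ 0.04475.
Since α = 3/2 > 1, p = c/n^{3/2} = o(1/n) is below the triangle threshold p ~ 1/n. Asymptotically E[X] ~ (c³/6)·n^{3(1−α)} = (5³/6)·n^{-1.5} → 0, so by Markov's inequality G has no triangles w.h.p.

E[X] ≈ 0.04475; in regime p = Θ(1/n^{3/2}) E[X] tends to 0 (below the triangle threshold p ~ 1/n).


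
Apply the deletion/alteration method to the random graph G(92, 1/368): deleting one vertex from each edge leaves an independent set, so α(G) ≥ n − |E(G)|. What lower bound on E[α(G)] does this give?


E[|E(G)|] = C(92, 2)·p = 4186 · (1/368) = 91/8.
E[α(G)] ≥ n − E[|E(G)|] = 92 − 91/8 = 645/8.
Numerically: ≈ 80.6250.
(This is only a lower bound; the true E[α(G)] may be larger.)

E[α(G)] ≥ 645/8 ≈ 80.6250.


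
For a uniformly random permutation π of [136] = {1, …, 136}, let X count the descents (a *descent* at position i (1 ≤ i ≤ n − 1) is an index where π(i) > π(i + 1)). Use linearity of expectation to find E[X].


Write X = Σ X_I over i = 1, …, 135, with X_I the indicator of one descent.
There are 135 indicators.
For each fixed i, the pair (π(i), π(i+1)) is a uniformly random ordered pair of distinct values from {1, …, 136}; by symmetry P[π(i) > π(i+1)] = 1/2.
By linearity: E[X] = 135 · (1/2) = (136 − 1) · (1/2) = 135/2 ≈ 67.500.

E[X] = 135/2 = 67.500.


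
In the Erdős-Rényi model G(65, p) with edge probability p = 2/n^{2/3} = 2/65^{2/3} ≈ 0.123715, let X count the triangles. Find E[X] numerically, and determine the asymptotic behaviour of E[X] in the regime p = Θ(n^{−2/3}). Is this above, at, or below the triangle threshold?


Number of potential triangles: C(65, 3) = 43680.
Each occurs with probability p³ ≈ (0.123715)³ ≈ 1.89349112e-03.
By linearity: E[X] = C(65, 3)·p³ ≈ 43680 · 1.89349112e-03 ≈ 82.707692.
Since α = 2/3 < 1, p = c/n^{2/3} ≫ 1/n is above the triangle threshold p ~ 1/n. Asymptotically E[X] ~ (c³/6)·n^{3(1−α)} = (2³/6)·n^{1} → ∞; triangles are abundant w.h.p.

E[X] ≈ 82.707692; in regime p = Θ(1/n^{2/3}) E[X] diverges (above the triangle threshold p ~ 1/n).


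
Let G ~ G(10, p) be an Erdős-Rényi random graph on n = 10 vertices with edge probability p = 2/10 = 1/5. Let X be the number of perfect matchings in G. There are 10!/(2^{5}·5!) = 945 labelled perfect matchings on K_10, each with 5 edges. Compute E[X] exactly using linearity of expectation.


K_10 has 10!/(2^{5}·5!) = 945 labelled perfect matchings.
For each such perfect matching H, let X_H = 1 if all 5 edges of H are present in G. Then P[X_H = 1] = p^{5} = (1/5)^{5} = 1/3125.
Summing the indicators: E[X] = Σ_H E[X_H] = 945 · p^{5} = 945 · 1/3125 = 189/625.
Numerically: E[X] ≈ 0.3024.

E[X] = 945 · (1/5)^{5} = 189/625 ≈ 0.3024.


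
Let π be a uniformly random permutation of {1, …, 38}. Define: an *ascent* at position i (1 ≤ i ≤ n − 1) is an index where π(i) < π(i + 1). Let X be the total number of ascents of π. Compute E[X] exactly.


Write X = Σ X_I over i = 1, …, 37, with X_I the indicator of one ascent.
There are 37 indicators.
For each fixed i, the pair (π(i), π(i+1)) is a uniformly random ordered pair of distinct values from {1, …, 38}; by symmetry P[π(i) < π(i+1)] = 1/2.
By linearity: E[X] = 37 · (1/2) = (38 − 1) · (1/2) = 37/2 ≈ 18.5000.

E[X] = 37/2 = 18.5000.


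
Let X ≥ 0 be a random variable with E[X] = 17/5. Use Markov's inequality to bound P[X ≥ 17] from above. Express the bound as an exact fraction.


μ = E[X] = 17/5, a = 17.
Markov: P[X ≥ 17] ≤ μ/a = (17/5)/17 = 1/5.
Numerically: ≈ 0.2000.
(Since a = 17 > μ = 3.4000, the bound 1/5 is < 1 and informative.)

P[X ≥ 17] ≤ 1/5 ≈ 0.2000.


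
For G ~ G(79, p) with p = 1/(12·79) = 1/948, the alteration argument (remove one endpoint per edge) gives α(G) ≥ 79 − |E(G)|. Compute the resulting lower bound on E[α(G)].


E[|E(G)|] = C(79, 2)·p = 3081 · (1/948) = 13/4.
E[α(G)] ≥ n − E[|E(G)|] = 79 − 13/4 = 303/4.
Numerically: ≈ 75.750000.
(This is only a lower bound; the true E[α(G)] may be larger.)

E[α(G)] ≥ 303/4 ≈ 75.750000.


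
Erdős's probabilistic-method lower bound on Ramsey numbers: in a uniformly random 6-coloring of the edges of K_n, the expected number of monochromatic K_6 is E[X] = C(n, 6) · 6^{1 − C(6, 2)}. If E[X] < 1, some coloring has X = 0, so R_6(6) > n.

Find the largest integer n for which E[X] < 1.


We need C(n, 6) · 6^{1 − 15} < 1, i.e. C(n, 6) < 6^{15 − 1} = 78364164096.
Check values of n near the boundary:
  n = 196: C(196, 6) = 72887293024; 72887293024 < 78364164096? YES
  n = 197: C(197, 6) = 75176946208; 75176946208 < 78364164096? YES
  n = 198: C(198, 6) = 77526225777; 77526225777 < 78364164096? YES
  n = 199: C(199, 6) = 79936367511; 79936367511 < 78364164096? NO
The largest n with C(n, 6) < 78364164096 is n = 198 (where E[X] = 25842075259/26121388032 ≈ 0.989). Hence R_6(6) > 198, i.e. R_6(6) ≥ 199.

Largest n = 198; hence R_6(6) > 198.


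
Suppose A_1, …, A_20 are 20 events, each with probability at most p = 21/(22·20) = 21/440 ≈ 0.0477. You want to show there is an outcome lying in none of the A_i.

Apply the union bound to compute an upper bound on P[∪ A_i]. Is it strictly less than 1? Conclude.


Union bound: P[∪_{i=1}^{20} A_i] ≤ Σ_i P[A_i] ≤ 20·p = 20·(21/440) = 21/22.
Numerically: 21/22 ≈ 0.9545.
Is 21/22 < 1? YES.
Since P[∪ A_i] ≤ 21/22 < 1, the complement has P[∩ A_i^c] ≥ 1 − 21/22 = 1/22 > 0, so some outcome avoids every A_i.

20·p = 21/22 ≈ 0.9545; existence CERTIFIED by the union bound.


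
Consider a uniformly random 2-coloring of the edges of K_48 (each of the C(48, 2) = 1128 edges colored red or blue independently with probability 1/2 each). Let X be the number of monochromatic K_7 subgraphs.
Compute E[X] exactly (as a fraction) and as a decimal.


Let X = Σ_S X_S over the C(48, 7) = 73629072 subsets S of size 7, where X_S = 1 if the K_7 on S is monochromatic.
For a fixed S, the K_7 on S has C(7, 2) = 21 edges. P[all 21 edges red] = (1/2)^21, and likewise for blue, so P[monochromatic] = 2·(1/2)^21 = 2^{1 − 21} = 1/1048576.
By linearity of expectation: E[X] = C(48, 7) · 2^{1 − 21} = 73629072 · 1/1048576 = 4601817/65536.
Numerically: E[X] ≈ 70.21815.

E[X] = C(48,7)·2^(1−C(7,2)) = 4601817/65536 ≈ 70.21815.


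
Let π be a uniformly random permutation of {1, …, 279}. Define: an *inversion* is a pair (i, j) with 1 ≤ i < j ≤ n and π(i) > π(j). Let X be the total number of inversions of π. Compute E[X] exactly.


Write X = Σ X_I over the C(279, 2) = 38781 pairs i < j, with X_I the indicator of one inversion.
There are 38781 indicators.
For each fixed pair i < j, the values π(i) and π(j) are two distinct elements of {1, …, 279} in uniformly random order; by symmetry P[π(i) > π(j)] = 1/2.
By linearity: E[X] = 38781 · (1/2) = C(279, 2) · (1/2) = 38781/2 = 38781/2 ≈ 19390.50000.

E[X] = 38781/2 = 19390.50000.


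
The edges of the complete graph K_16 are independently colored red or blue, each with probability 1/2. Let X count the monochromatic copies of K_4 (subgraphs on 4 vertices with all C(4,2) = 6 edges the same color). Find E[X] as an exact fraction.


Let X = Σ_S X_S over the C(16, 4) = 1820 subsets S of size 4, where X_S = 1 if the K_4 on S is monochromatic.
For a fixed S, the K_4 on S has C(4, 2) = 6 edges. P[all 6 edges red] = (1/2)^6, and likewise for blue, so P[monochromatic] = 2·(1/2)^6 = 2^{1 − 6} = 1/32.
By linearity of expectation: E[X] = C(16, 4) · 2^{1 − 6} = 1820 · 1/32 = 455/8.
Numerically: E[X] ≈ 56.87500.

E[X] = C(16,4)·2^(1−C(4,2)) = 455/8 ≈ 56.87500.


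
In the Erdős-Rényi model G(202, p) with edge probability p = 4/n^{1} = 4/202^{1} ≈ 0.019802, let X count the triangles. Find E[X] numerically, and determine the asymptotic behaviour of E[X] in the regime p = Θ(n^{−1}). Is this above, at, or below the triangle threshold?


Number of potential triangles: C(202, 3) = 1353400.
Each occurs with probability p³ ≈ (0.019802)³ ≈ 7.76472118e-06.
By linearity: E[X] = C(202, 3)·p³ ≈ 1353400 · 7.76472118e-06 ≈ 10.508774.
Here α = 1, so p = 4/n is exactly at the triangle threshold p ~ 1/n. Asymptotically E[X] → c³/6 = 4³/6 = 32/3 ≈ 10.666667, a bounded constant. In this regime the triangle count is asymptotically Poisson(c³/6).

E[X] ≈ 10.508774; in regime p = Θ(1/n^{1}) E[X] stays bounded (at the triangle threshold p ~ 1/n).


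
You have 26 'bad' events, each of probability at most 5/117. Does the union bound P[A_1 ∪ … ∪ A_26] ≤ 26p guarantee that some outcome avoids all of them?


Union bound: P[∪_{i=1}^{26} A_i] ≤ Σ_i P[A_i] ≤ 26·p = 26·(5/117) = 10/9.
Numerically: 10/9 ≈ 1.11111.
Is 10/9 < 1? NO.
Since the bound 10/9 is ≥ 1, the union bound is uninformative here; it does NOT by itself certify existence.

26·p = 10/9 ≈ 1.11111; existence NOT certified by the union bound.


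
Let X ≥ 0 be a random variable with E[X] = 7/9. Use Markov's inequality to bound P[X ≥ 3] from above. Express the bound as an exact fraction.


μ = E[X] = 7/9, a = 3.
Markov: P[X ≥ 3] ≤ μ/a = (7/9)/3 = 7/27.
Numerically: ≈ 0.2593.
(Since a = 3 > μ = 0.7778, the bound 7/27 is < 1 and informative.)

P[X ≥ 3] ≤ 7/27 ≈ 0.2593.


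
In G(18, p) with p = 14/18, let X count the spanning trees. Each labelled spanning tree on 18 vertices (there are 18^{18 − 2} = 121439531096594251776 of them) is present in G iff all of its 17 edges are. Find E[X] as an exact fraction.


K_18 has 18^{18 − 2} = 121439531096594251776 labelled spanning trees.
For each such spanning tree H, let X_H = 1 if all 17 edges of H are present in G. Then P[X_H = 1] = p^{17} = (7/9)^{17} = 232630513987207/16677181699666569.
By linearity of expectation: E[X] = Σ_H E[X_H] = 121439531096594251776 · p^{17} = 121439531096594251776 · 232630513987207/16677181699666569 = 15245673364665597952/9.
Numerically: E[X] ≈ 1.694e+18.

E[X] = 121439531096594251776 · (7/9)^{17} = 15245673364665597952/9 ≈ 1.694e+18.


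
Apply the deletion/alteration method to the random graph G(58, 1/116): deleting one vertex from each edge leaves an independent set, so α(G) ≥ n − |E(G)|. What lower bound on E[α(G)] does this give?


E[|E(G)|] = C(58, 2)·p = 1653 · (1/116) = 57/4.
E[α(G)] ≥ n − E[|E(G)|] = 58 − 57/4 = 175/4.
Numerically: ≈ 43.7500.
(This is only a lower bound; the true E[α(G)] may be larger.)

E[α(G)] ≥ 175/4 ≈ 43.7500.


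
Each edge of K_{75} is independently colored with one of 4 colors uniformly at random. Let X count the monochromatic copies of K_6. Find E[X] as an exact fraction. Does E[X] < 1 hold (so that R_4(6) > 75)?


E[X] = C(75, 6) · 4^{1 − 15} = 201359550 · 4^{−14} = 201359550/268435456.
As a reduced fraction: E[X] = 100679775/134217728 ≈ 0.7501228.
Is E[X] < 1? YES.
Since E[X] < 1, there exists a 4-coloring of K_{75} with no monochromatic K_6; hence R_4(6) > 75.

E[X] = 100679775/134217728 ≈ 0.7501228; E[X] < 1, so R_4(6) > 75.


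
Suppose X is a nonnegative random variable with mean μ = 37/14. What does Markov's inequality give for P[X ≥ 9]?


μ = E[X] = 37/14, a = 9.
Markov: P[X ≥ 9] ≤ μ/a = (37/14)/9 = 37/126.
Numerically: ≈ 0.29365.
(Since a = 9 > μ = 2.64286, the bound 37/126 is < 1 and informative.)

P[X ≥ 9] ≤ 37/126 ≈ 0.29365.


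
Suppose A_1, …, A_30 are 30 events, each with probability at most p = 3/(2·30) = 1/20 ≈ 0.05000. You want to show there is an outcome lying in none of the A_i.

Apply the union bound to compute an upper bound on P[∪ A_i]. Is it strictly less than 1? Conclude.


Union bound: P[∪_{i=1}^{30} A_i] ≤ Σ_i P[A_i] ≤ 30·p = 30·(1/20) = 3/2.
Numerically: 3/2 ≈ 1.50000.
Is 3/2 < 1? NO.
Since the bound 3/2 is ≥ 1, the union bound is uninformative here; it does NOT by itself certify existence.

30·p = 3/2 ≈ 1.50000; existence NOT certified by the union bound.


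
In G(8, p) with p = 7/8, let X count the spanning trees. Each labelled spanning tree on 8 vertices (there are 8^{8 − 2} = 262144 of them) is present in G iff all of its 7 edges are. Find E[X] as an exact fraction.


K_8 has 8^{8 − 2} = 262144 labelled spanning trees.
For each such spanning tree H, let X_H = 1 if all 7 edges of H are present in G. Then P[X_H = 1] = p^{7} = (7/8)^{7} = 823543/2097152.
By linearity of expectation: E[X] = Σ_H E[X_H] = 262144 · p^{7} = 262144 · 823543/2097152 = 823543/8.
Numerically: E[X] ≈ 1.03e+05.

E[X] = 262144 · (7/8)^{7} = 823543/8 ≈ 1.03e+05.


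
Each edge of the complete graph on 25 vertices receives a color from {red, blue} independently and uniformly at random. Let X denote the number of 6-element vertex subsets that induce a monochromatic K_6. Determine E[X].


Let X = Σ_S X_S over the C(25, 6) = 177100 subsets S of size 6, where X_S = 1 if the K_6 on S is monochromatic.
For a fixed S, the K_6 on S has C(6, 2) = 15 edges. P[all 15 edges red] = (1/2)^15, and likewise for blue, so P[monochromatic] = 2·(1/2)^15 = 2^{1 − 15} = 1/16384.
By linearity of expectation: E[X] = C(25, 6) · 2^{1 − 15} = 177100 · 1/16384 = 44275/4096.
Numerically: E[X] ≈ 10.8093.

E[X] = C(25,6)·2^(1−C(6,2)) = 44275/4096 ≈ 10.8093.


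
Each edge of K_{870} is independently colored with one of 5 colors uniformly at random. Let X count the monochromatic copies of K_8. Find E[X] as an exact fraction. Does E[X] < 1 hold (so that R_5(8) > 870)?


E[X] = C(870, 8) · 5^{1 − 28} = 7881626782940464620 · 5^{−27} = 7881626782940464620/7450580596923828125.
As a reduced fraction: E[X] = 1576325356588092924/1490116119384765625 ≈ 1.0578540.
Is E[X] < 1? NO.
Since E[X] ≥ 1, the first-moment bound is inconclusive at n = 870; it does NOT by itself certify R_5(8) > 870.

E[X] = 1576325356588092924/1490116119384765625 ≈ 1.0578540; E[X] ≥ 1; first-moment method inconclusive here.


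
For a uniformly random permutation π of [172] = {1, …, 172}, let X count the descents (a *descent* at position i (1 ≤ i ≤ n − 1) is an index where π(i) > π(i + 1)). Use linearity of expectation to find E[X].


Write X = Σ X_I over i = 1, …, 171, with X_I the indicator of one descent.
There are 171 indicators.
For each fixed i, the pair (π(i), π(i+1)) is a uniformly random ordered pair of distinct values from {1, …, 172}; by symmetry P[π(i) > π(i+1)] = 1/2.
By linearity: E[X] = 171 · (1/2) = (172 − 1) · (1/2) = 171/2 ≈ 85.5000.

E[X] = 171/2 = 85.5000.


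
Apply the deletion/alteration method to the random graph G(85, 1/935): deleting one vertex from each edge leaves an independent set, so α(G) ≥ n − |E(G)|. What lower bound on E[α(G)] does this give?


E[|E(G)|] = C(85, 2)·p = 3570 · (1/935) = 42/11.
E[α(G)] ≥ n − E[|E(G)|] = 85 − 42/11 = 893/11.
Numerically: ≈ 81.1818.
(This is only a lower bound; the true E[α(G)] may be larger.)

E[α(G)] ≥ 893/11 ≈ 81.1818.


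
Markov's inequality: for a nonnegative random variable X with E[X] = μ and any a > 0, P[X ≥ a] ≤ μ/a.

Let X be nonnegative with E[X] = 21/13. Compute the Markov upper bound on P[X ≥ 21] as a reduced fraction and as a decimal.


μ = E[X] = 21/13, a = 21.
Markov: P[X ≥ 21] ≤ μ/a = (21/13)/21 = 1/13.
Numerically: ≈ 0.076923.
(Since a = 21 > μ = 1.615385, the bound 1/13 is < 1 and informative.)

P[X ≥ 21] ≤ 1/13 ≈ 0.076923.


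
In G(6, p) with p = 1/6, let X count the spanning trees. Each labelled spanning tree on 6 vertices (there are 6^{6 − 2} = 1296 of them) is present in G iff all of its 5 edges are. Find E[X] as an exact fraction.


K_6 has 6^{6 − 2} = 1296 labelled spanning trees.
For each such spanning tree H, let X_H = 1 if all 5 edges of H are present in G. Then P[X_H = 1] = p^{5} = (1/6)^{5} = 1/7776.
By linearity: E[X] = Σ_H E[X_H] = 1296 · p^{5} = 1296 · 1/7776 = 1/6.
Numerically: E[X] ≈ 0.167.

E[X] = 1296 · (1/6)^{5} = 1/6 ≈ 0.167.


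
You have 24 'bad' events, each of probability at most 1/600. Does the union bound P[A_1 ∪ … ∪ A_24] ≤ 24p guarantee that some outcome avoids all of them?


Union bound: P[∪_{i=1}^{24} A_i] ≤ Σ_i P[A_i] ≤ 24·p = 24·(1/600) = 1/25.
Numerically: 1/25 ≈ 0.0400000.
Is 1/25 < 1? YES.
Since P[∪ A_i] ≤ 1/25 < 1, the complement has P[∩ A_i^c] ≥ 1 − 1/25 = 24/25 > 0, so some outcome avoids every A_i.

24·p = 1/25 ≈ 0.0400000; existence CERTIFIED by the union bound.


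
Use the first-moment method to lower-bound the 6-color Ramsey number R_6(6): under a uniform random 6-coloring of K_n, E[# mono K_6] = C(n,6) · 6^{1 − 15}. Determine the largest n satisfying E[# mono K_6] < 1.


We need C(n, 6) · 6^{1 − 15} < 1, i.e. C(n, 6) < 6^{15 − 1} = 78364164096.
Check values of n near the boundary:
  n = 193: C(193, 6) = 66364016544; 66364016544 < 78364164096? YES
  n = 194: C(194, 6) = 68482017072; 68482017072 < 78364164096? YES
  n = 195: C(195, 6) = 70656049360; 70656049360 < 78364164096? YES
  n = 196: C(196, 6) = 72887293024; 72887293024 < 78364164096? YES
  n = 197: C(197, 6) = 75176946208; 75176946208 < 78364164096? YES
  n = 198: C(198, 6) = 77526225777; 77526225777 < 78364164096? YES
  n = 199: C(199, 6) = 79936367511; 79936367511 < 78364164096? NO
  n = 200: C(200, 6) = 82408626300; 82408626300 < 78364164096? NO
The largest n with C(n, 6) < 78364164096 is n = 198 (where E[X] = 25842075259/26121388032 ≈ 0.98931). Hence R_6(6) > 198, i.e. R_6(6) ≥ 199.

Largest n = 198; hence R_6(6) > 198.


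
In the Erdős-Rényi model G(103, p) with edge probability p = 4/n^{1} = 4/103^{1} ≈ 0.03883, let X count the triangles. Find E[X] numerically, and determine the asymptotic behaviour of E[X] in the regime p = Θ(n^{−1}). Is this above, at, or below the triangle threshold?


Number of potential triangles: C(103, 3) = 176851.
Each occurs with probability p³ ≈ (0.03883)³ ≈ 5.856907e-05.
By linearity: E[X] = C(103, 3)·p³ ≈ 176851 · 5.856907e-05 ≈ 10.3580.
Here α = 1, so p = 4/n is exactly at the triangle threshold p ~ 1/n. Asymptotically E[X] → c³/6 = 4³/6 = 32/3 ≈ 10.6667, a bounded constant. In this regime the triangle count is asymptotically Poisson(c³/6).

E[X] ≈ 10.3580; in regime p = Θ(1/n^{1}) E[X] stays bounded (at the triangle threshold p ~ 1/n).


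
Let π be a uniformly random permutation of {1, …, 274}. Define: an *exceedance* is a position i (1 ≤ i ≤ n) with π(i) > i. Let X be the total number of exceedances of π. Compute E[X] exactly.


Write X = Σ_{i=1}^{274} X_i, where X_i = 1_{π(i) > i}.
For each fixed i, π(i) is uniform over {1, …, 274} (marginal of a uniform permutation), so P[π(i) > i] = (n − i)/n. Summing: Σ_{i=1}^{274} (n − i)/n = (0 + 1 + … + 273)/274 = 274(274 − 1)/(2·274) = (274 − 1)/2.
Hence E[X] = Σ_{i=1}^{274} (274 − i)/274 = 273/2 ≈ 136.50000.

E[X] = 273/2 = 136.50000.


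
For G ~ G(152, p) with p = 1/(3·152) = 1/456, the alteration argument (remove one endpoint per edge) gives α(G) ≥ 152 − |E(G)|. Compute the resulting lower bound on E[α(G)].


E[|E(G)|] = C(152, 2)·p = 11476 · (1/456) = 151/6.
E[α(G)] ≥ n − E[|E(G)|] = 152 − 151/6 = 761/6.
Numerically: ≈ 126.83333.
(This is only a lower bound; the true E[α(G)] may be larger.)

E[α(G)] ≥ 761/6 ≈ 126.83333.


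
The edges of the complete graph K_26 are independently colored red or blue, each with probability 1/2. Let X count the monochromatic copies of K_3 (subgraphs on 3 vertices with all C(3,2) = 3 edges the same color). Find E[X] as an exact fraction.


Let X = Σ_S X_S over the C(26, 3) = 2600 subsets S of size 3, where X_S = 1 if the K_3 on S is monochromatic.
For a fixed S, the K_3 on S has C(3, 2) = 3 edges. P[all 3 edges red] = (1/2)^3, and likewise for blue, so P[monochromatic] = 2·(1/2)^3 = 2^{1 − 3} = 1/4.
By linearity: E[X] = C(26, 3) · 2^{1 − 3} = 2600 · 1/4 = 650.
Numerically: E[X] ≈ 650.00000.

E[X] = C(26,3)·2^(1−C(3,2)) = 650 ≈ 650.00000.


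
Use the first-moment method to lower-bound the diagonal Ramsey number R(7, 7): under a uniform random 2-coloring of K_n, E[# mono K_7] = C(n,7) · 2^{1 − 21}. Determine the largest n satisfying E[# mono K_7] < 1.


We need C(n, 7) · 2^{1 − 21} < 1, i.e. C(n, 7) < 2^{21 − 1} = 1048576.
Check values of n near the boundary:
  n = 25: C(25, 7) = 480700; 480700 < 1048576? YES
  n = 26: C(26, 7) = 657800; 657800 < 1048576? YES
  n = 27: C(27, 7) = 888030; 888030 < 1048576? YES
  n = 28: C(28, 7) = 1184040; 1184040 < 1048576? NO
  n = 29: C(29, 7) = 1560780; 1560780 < 1048576? NO
The largest n with C(n, 7) < 1048576 is n = 27 (where E[X] = 444015/524288 ≈ 0.8468914). Hence R(7, 7) > 27, i.e. R(7, 7) ≥ 28.

Largest n = 27; hence R(7, 7) > 27.
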